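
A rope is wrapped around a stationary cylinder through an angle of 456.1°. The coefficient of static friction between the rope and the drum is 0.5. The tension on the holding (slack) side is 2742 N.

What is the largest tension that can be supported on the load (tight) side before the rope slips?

At impending slip the capstan equation gives T₂/T₁ = e^{μβ} with β in radians.
β = 456.1° × π/180 = 7.96 rad.
e^{μβ} = e^{0.5×7.96} = 53.53.
T₂ = T₁ · e^{μβ} = 2742 × 53.53 = 147000 N.

T_max ≈ 147000 N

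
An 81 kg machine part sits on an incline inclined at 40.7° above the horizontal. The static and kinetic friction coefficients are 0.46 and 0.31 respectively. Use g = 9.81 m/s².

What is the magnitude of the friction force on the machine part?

The normal reaction is N = m g cos θ = 602.4 N.
For equilibrium along the incline, friction must balance the weight component: f = m g sin θ = 518.2 N up the slope.
Maximum static friction available: μ_s N = 0.46 × 602.4 = 277.1 N.
|518.2| exceeds 277.1 N, so the machine part slips down-slope; friction is kinetic, f = μ_k N = 0.31×602.4 = 187 N.

f ≈ 187 N (up the incline)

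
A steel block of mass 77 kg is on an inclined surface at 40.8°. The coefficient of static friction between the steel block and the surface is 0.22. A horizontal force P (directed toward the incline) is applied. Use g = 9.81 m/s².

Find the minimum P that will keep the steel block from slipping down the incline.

P_min ≈ 408 N

The steel block tends to slide down (tan θ > μ_s), so at the point of impending slip friction acts up-slope at its limit: f = μ_s N.
Perpendicular to the incline: N = m g cos θ + P sin θ.
Along the incline: P cos θ + μ_s N = m g sin θ, i.e. P cos θ + μ_s (m g cos θ + P sin θ) = m g sin θ.
Solving, P (cos θ + μ_s sin θ) = m g (sin θ − μ_s cos θ), so P = 755×0.4869/0.9007 = 408 N.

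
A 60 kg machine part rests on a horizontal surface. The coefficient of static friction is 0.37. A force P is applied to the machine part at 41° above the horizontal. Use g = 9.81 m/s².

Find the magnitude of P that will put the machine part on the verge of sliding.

P ≈ 218 N

N = m g − P sin α (the pull lifts the machine part).
At impending slip, P cos α = μ_s N = μ_s (m g − P sin α).
Solving: P (cos α + μ_s sin α) = μ_s m g → P = 0.37×589/(cos 41° + 0.37 sin 41°) = 218/0.9975 = 218 N.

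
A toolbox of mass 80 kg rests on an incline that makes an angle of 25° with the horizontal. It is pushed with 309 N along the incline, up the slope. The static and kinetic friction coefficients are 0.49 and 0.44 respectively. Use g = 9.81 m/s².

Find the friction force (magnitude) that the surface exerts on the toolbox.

f ≈ 22.7 N (up the incline)

The normal reaction is N = m g cos θ = 711.3 N.
Parallel to the incline, ΣF = 0 gives f = m g sin θ − P = 331.7 − 309 = 22.67 N (up-slope positive).
The static-friction ceiling is μ_s N = 0.49 × 711.3 = 348.5 N.
Since |22.67| ≤ 348.5 N, the toolbox remains in static equilibrium and friction takes exactly the required value.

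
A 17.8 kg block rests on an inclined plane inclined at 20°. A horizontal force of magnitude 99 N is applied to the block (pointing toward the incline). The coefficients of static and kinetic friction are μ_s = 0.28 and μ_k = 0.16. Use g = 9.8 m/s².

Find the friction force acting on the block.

f ≈ 33.4 N (down the incline)

Resolve perpendicular to the incline: N = m g cos θ + P sin θ = 17.8×9.8×cos 20° + 99×sin 20° = 197.8 N.
Parallel to the incline: P cos θ − m g sin θ = 93.03 − 59.66 = 33.37 N; the friction needed to balance this is 33.37 N acting down the slope.
Maximum static friction: μ_s N = 0.28 × 197.8 = 55.38 N.
Since 33.37 N is within the 55.38 N limit, the block stays put and friction is exactly 33.4 N.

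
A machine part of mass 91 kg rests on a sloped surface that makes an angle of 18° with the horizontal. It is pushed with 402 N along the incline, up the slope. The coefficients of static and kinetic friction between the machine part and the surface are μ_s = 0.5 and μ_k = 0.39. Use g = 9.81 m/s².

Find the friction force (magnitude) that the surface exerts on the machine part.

f ≈ 126 N (down the incline)

Normal force: N = m g cos θ = 91 × 9.81 × cos 18° = 849 N.
For equilibrium along the incline the friction force must supply f = m g sin θ − P = 275.9 − 402 = -126.1 N (positive meaning up-slope).
Maximum static friction available: μ_s N = 0.5 × 849 = 424.5 N.
Since |-126.1| ≤ 424.5 N, static friction is sufficient; f equals the required value, not μ_s N.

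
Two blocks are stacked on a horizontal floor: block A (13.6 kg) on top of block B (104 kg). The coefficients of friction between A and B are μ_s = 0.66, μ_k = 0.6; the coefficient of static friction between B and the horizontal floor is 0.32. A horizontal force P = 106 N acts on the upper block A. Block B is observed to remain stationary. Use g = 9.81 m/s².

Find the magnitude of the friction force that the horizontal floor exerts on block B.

Between the blocks, N₁ = m_A g = 133.4 N.
So the A–B interface can sustain at most μ_s N₁ = 88.05 N of static friction.
P = 106 N exceeds that limit, so A slips over B and the interface friction becomes kinetic: f₁ = μ_k N₁ = 0.6×133.4 = 80 N.
By Newton's third law B feels 80 N forward from A. With B stationary, the floor's static friction on B balances it: f₂ = 80 N (well within μ_s(m_A+m_B)g = 369.2 N).

f ≈ 80 N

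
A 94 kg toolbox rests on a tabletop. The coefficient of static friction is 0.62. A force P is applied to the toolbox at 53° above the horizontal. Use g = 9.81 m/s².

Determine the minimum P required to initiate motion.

P ≈ 521 N

N = m g − P sin α (the pull lifts the toolbox).
At impending slip, P cos α = μ_s N = μ_s (m g − P sin α).
Solving: P (cos α + μ_s sin α) = μ_s m g → P = 0.62×922/(cos 53° + 0.62 sin 53°) = 572/1.097 = 521 N.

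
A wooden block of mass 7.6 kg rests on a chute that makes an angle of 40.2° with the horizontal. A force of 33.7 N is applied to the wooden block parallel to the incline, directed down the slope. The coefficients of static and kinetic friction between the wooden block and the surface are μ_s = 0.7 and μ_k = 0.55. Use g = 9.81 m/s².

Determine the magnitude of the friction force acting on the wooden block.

f ≈ 31.3 N (up the incline)

The normal reaction is N = m g cos θ = 56.95 N.
For equilibrium along the incline the friction force must supply f = m g sin θ + P = 48.12 + 33.7 = 81.82 N (positive meaning up-slope).
The static-friction ceiling is μ_s N = 0.7 × 56.95 = 39.86 N.
Since |81.82| > 39.86 N, static friction cannot hold it; the wooden block slides down the incline and kinetic friction applies: f = μ_k N = 0.55 × 56.95 = 31.3 N.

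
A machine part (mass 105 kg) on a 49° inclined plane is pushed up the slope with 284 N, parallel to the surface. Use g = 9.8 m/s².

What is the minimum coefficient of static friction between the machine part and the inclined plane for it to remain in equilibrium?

μ_s,min ≈ 0.73

N = m g cos θ = 675.1 N.
Friction must make up the shortfall along the incline: f = m g sin θ − P = 776.6 − 284 = 492.6 N.
At the threshold f = μ_s N, so μ_s,min = 492.6/675.1 = 0.73.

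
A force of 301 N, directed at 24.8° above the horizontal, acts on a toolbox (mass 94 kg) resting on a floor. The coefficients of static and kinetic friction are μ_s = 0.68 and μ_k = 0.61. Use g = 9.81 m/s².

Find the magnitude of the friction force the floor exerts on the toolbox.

The vertical component of P reduces the normal force: N = m g − P sin α = 922.1 − 126.3 = 795.9 N.
For equilibrium, f = P cos α = 301×cos 24.8° = 273.2 N.
The static-friction limit is μ_s N = 541.2 N.
273.2 ≤ 541.2 N → static; friction equals the required 273 N.

f ≈ 273 N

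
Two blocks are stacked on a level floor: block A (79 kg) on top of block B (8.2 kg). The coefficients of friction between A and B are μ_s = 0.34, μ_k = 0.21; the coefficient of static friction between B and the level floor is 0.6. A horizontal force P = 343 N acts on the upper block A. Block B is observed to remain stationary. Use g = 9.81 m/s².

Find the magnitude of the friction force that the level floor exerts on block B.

Between the blocks, N₁ = m_A g = 775 N.
So the A–B interface can sustain at most μ_s N₁ = 263.5 N of static friction.
Since P = 343 N > 263.5 N, A slides on B; the A–B friction is kinetic: f₁ = μ_k N₁ = 0.21×775 = 163 N.
B experiences an equal 163 N forward from A (third law). B is in equilibrium, so the floor supplies f₂ = 163 N of static friction (limit μ_s(m_A+m_B)g = 513.3 N, not exceeded).

f ≈ 163 N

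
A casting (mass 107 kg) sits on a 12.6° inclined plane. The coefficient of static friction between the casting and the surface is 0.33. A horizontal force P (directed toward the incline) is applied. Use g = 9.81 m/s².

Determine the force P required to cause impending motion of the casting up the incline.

P ≈ 627 N

At impending motion up the slope, friction acts down-slope at its limit: f = μ_s N.
Perpendicular to the incline: N = m g cos θ + P sin θ.
Along the incline: P cos θ = m g sin θ + μ_s N = m g sin θ + μ_s (m g cos θ + P sin θ).
Solving, P (cos θ − μ_s sin θ) = m g (sin θ + μ_s cos θ), so P = 107×9.81×(sin 12.6° + 0.33 cos 12.6°)/(cos 12.6° − 0.33 sin 12.6°) = 1050×0.5402/0.9039 = 627 N.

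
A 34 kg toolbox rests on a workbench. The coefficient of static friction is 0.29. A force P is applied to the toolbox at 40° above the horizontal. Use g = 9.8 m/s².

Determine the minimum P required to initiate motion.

P ≈ 101 N

N = m g − P sin α (the pull lifts the toolbox).
At impending slip, P cos α = μ_s N = μ_s (m g − P sin α).
Solving: P (cos α + μ_s sin α) = μ_s m g → P = 0.29×333/(cos 40° + 0.29 sin 40°) = 96.6/0.9525 = 101 N.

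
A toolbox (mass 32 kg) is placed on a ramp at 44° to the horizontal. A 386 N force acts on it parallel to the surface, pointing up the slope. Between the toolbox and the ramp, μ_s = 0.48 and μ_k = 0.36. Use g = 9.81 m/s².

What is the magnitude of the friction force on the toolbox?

The normal reaction is N = m g cos θ = 225.8 N.
Parallel to the incline, ΣF = 0 gives f = m g sin θ − P = 218.1 − 386 = -167.9 N (up-slope positive).
Static friction can supply at most μ_s N = 108.4 N.
|-167.9| exceeds 108.4 N, so the toolbox slips up-slope; friction is kinetic, f = μ_k N = 0.36×225.8 = 81.3 N.

f ≈ 81.3 N (down the incline)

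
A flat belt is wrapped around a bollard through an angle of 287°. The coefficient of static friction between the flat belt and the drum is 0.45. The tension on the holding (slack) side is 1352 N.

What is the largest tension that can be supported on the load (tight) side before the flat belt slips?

T_max ≈ 12900 N

At impending slip the capstan equation gives T₂/T₁ = e^{μβ} with β in radians.
β = 287° × π/180 = 5.009 rad.
e^{μβ} = e^{0.45×5.009} = 9.527.
T₂ = T₁ · e^{μβ} = 1352 × 9.527 = 12900 N.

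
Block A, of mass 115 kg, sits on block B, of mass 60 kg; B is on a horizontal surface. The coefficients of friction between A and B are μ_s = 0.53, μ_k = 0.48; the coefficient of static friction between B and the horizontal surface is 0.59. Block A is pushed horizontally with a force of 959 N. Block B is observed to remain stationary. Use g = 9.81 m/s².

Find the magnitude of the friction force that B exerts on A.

f ≈ 542 N

Normal force at the A–B interface: N₁ = m_A g = 1128 N.
Maximum static friction on A from B: μ_s N₁ = 0.53×1128 = 597.9 N.
P = 959 N exceeds that limit, so A slips over B and the interface friction becomes kinetic: f₁ = μ_k N₁ = 0.48×1128 = 542 N.
By Newton's third law B feels 542 N forward from A. With B stationary, the floor's static friction on B balances it: f₂ = 542 N (well within μ_s(m_A+m_B)g = 1013 N).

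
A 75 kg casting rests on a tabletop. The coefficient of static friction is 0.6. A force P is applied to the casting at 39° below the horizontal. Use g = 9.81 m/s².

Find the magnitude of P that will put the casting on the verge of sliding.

N = m g + P sin α (the push presses the casting into the tabletop).
At impending slip, P cos α = μ_s N = μ_s (m g + P sin α).
Solving: P (cos α − μ_s sin α) = μ_s m g → P = 0.6×736/(cos 39° − 0.6 sin 39°) = 441/0.3996 = 1100 N.

P ≈ 1100 N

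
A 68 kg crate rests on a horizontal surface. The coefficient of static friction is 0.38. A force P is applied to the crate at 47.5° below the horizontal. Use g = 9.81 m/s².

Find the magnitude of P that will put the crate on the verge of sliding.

P ≈ 641 N

N = m g + P sin α (the push presses the crate into the horizontal surface).
At impending slip, P cos α = μ_s N = μ_s (m g + P sin α).
Solving: P (cos α − μ_s sin α) = μ_s m g → P = 0.38×667/(cos 47.5° − 0.38 sin 47.5°) = 253/0.3954 = 641 N.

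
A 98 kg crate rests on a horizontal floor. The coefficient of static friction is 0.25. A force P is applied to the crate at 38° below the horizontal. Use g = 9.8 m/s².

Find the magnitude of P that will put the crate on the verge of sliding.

N = m g + P sin α (the push presses the crate into the horizontal floor).
At impending slip, P cos α = μ_s N = μ_s (m g + P sin α).
Solving: P (cos α − μ_s sin α) = μ_s m g → P = 0.25×960/(cos 38° − 0.25 sin 38°) = 240/0.6341 = 379 N.

P ≈ 379 N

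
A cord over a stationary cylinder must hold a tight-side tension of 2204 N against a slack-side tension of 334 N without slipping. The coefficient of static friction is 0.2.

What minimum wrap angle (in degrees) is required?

β_min ≈ 541°

T₂/T₁ = e^{μβ} → β = ln(T₂/T₁)/μ.
β = ln(2204/334)/0.2 = 1.887/0.2 = 9.434 rad.
In degrees: β = 9.434 × 180/π = 541°.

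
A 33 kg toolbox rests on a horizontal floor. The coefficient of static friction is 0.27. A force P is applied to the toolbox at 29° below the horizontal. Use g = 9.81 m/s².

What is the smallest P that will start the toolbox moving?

P ≈ 118 N

N = m g + P sin α (the push presses the toolbox into the horizontal floor).
At impending slip, P cos α = μ_s N = μ_s (m g + P sin α).
Solving: P (cos α − μ_s sin α) = μ_s m g → P = 0.27×324/(cos 29° − 0.27 sin 29°) = 87.4/0.7437 = 118 N.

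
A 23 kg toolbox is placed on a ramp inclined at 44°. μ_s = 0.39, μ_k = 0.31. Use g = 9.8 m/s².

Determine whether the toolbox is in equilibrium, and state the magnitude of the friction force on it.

N = m g cos θ = 162 N.
Down-slope weight component: m g sin θ = 157 N.
μ_s N = 63.2 N.
157 > 63.2 N, so it slides; kinetic friction f = μ_k N = 0.31×162 = 50.3 N.

f ≈ 50.3 N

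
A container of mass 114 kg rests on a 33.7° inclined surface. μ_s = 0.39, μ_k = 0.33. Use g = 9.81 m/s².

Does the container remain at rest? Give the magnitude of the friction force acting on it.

N = m g cos θ = 930 N.
Down-slope weight component: m g sin θ = 621 N.
μ_s N = 363 N.
621 > 363 N, so it slides; kinetic friction f = μ_k N = 0.33×930 = 307 N.

f ≈ 307 N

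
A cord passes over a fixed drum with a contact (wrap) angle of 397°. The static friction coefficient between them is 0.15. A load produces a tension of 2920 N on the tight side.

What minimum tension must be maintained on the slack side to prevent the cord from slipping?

T_min ≈ 1030 N

Capstan equation at impending slip: T_tight/T_slack = e^{μβ}.
β = 397° = 6.929 rad; e^{μβ} = e^{0.15×6.929} = 2.827.
T_slack = T_tight / e^{μβ} = 2920 / 2.827 = 1030 N.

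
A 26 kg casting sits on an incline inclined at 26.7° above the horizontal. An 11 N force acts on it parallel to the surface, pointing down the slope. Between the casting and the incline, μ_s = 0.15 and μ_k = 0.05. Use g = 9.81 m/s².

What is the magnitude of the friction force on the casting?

f ≈ 11.4 N (up the incline)

Normal force: N = m g cos θ = 26 × 9.81 × cos 26.7° = 227.9 N.
Parallel to the incline, ΣF = 0 gives f = m g sin θ + P = 114.6 + 11 = 125.6 N (up-slope positive).
Maximum static friction available: μ_s N = 0.15 × 227.9 = 34.18 N.
Since |125.6| > 34.18 N, static friction cannot hold it; the casting slides down the incline and kinetic friction applies: f = μ_k N = 0.05 × 227.9 = 11.4 N.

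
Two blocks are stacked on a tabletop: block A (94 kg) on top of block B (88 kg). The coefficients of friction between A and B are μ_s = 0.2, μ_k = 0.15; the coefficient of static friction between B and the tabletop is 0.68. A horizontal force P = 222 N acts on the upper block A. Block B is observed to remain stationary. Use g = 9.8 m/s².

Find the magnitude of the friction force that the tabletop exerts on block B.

The normal force B exerts on A is simply A's weight, N₁ = 921.2 N.
Maximum static friction on A from B: μ_s N₁ = 0.2×921.2 = 184.2 N.
Since P = 222 N > 184.2 N, A slides on B; the A–B friction is kinetic: f₁ = μ_k N₁ = 0.15×921.2 = 138 N.
By Newton's third law B feels 138 N forward from A. With B stationary, the floor's static friction on B balances it: f₂ = 138 N (well within μ_s(m_A+m_B)g = 1213 N).

f ≈ 138 N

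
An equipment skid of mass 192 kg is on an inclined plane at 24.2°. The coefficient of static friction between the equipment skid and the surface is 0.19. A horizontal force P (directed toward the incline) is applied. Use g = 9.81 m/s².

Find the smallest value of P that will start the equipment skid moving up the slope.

At impending motion up the slope, friction acts down-slope at its limit: f = μ_s N.
Perpendicular to the incline: N = m g cos θ + P sin θ.
Along the incline: P cos θ = m g sin θ + μ_s N = m g sin θ + μ_s (m g cos θ + P sin θ).
Solving, P (cos θ − μ_s sin θ) = m g (sin θ + μ_s cos θ), so P = 192×9.81×(sin 24.2° + 0.19 cos 24.2°)/(cos 24.2° − 0.19 sin 24.2°) = 1880×0.5832/0.8342 = 1320 N.

P ≈ 1320 N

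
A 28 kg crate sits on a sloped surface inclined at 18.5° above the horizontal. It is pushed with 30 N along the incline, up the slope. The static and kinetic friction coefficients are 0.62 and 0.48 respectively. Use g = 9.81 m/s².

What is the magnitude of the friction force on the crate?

f ≈ 57.2 N (up the incline)

Perpendicular to the surface, N = m g cos θ = 28·9.81·cos 18.5° = 260.5 N.
Parallel to the incline, ΣF = 0 gives f = m g sin θ − P = 87.16 − 30 = 57.16 N (up-slope positive).
Maximum static friction available: μ_s N = 0.62 × 260.5 = 161.5 N.
Since |57.16| ≤ 161.5 N, static friction is sufficient; f equals the required value, not μ_s N.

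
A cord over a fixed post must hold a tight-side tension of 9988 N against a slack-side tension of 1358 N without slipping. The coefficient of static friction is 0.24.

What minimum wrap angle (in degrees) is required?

T₂/T₁ = e^{μβ} → β = ln(T₂/T₁)/μ.
β = ln(9988/1358)/0.24 = 1.995/0.24 = 8.314 rad.
In degrees: β = 8.314 × 180/π = 476°.

β_min ≈ 476°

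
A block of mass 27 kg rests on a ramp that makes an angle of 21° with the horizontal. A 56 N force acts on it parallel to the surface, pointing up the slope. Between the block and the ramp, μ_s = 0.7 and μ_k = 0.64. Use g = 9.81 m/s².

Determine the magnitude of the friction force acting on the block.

Perpendicular to the surface, N = m g cos θ = 27·9.81·cos 21° = 247.3 N.
The friction needed for equilibrium is m g sin θ − P = 94.92 − 56 = 38.92 N, measured positive up-slope.
Static friction can supply at most μ_s N = 173.1 N.
Since |38.92| ≤ 173.1 N, no slip — friction simply equals what equilibrium demands.

f ≈ 38.9 N (up the incline)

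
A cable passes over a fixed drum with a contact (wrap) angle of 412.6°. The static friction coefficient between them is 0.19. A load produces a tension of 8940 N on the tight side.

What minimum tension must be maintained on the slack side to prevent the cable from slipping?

T_min ≈ 2280 N

Capstan equation at impending slip: T_tight/T_slack = e^{μβ}.
β = 412.6° = 7.201 rad; e^{μβ} = e^{0.19×7.201} = 3.928.
T_slack = T_tight / e^{μβ} = 8940 / 3.928 = 2280 N.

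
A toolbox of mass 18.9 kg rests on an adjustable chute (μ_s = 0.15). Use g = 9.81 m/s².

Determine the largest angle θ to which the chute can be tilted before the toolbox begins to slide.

θ_max ≈ 8.53°

At the slip threshold, m g sin θ = μ_s · m g cos θ, so tan θ = μ_s.
θ_max = arctan(0.15) = 8.53°.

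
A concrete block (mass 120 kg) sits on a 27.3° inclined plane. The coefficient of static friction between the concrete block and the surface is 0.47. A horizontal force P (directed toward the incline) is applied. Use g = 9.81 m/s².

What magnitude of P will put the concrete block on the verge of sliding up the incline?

At impending motion up the slope, friction acts down-slope at its limit: f = μ_s N.
Perpendicular to the incline: N = m g cos θ + P sin θ.
Along the incline: P cos θ = m g sin θ + μ_s N = m g sin θ + μ_s (m g cos θ + P sin θ).
Solving, P (cos θ − μ_s sin θ) = m g (sin θ + μ_s cos θ), so P = 120×9.81×(sin 27.3° + 0.47 cos 27.3°)/(cos 27.3° − 0.47 sin 27.3°) = 1180×0.8763/0.6731 = 1530 N.

P ≈ 1530 N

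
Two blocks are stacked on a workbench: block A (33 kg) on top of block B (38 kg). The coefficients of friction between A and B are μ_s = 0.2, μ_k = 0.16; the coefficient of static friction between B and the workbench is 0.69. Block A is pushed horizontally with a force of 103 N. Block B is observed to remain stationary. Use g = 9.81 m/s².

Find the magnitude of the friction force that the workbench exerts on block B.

Normal force at the A–B interface: N₁ = m_A g = 323.7 N.
Maximum static friction on A from B: μ_s N₁ = 0.2×323.7 = 64.75 N.
P = 103 N exceeds that limit, so A slips over B and the interface friction becomes kinetic: f₁ = μ_k N₁ = 0.16×323.7 = 51.8 N.
B experiences an equal 51.8 N forward from A (third law). B is in equilibrium, so the floor supplies f₂ = 51.8 N of static friction (limit μ_s(m_A+m_B)g = 480.6 N, not exceeded).

f ≈ 51.8 N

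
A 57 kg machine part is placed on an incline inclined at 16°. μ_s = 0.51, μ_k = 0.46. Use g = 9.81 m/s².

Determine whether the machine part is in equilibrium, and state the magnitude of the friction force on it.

f ≈ 154 N

N = m g cos θ = 538 N.
Down-slope weight component: m g sin θ = 154 N.
μ_s N = 274 N.
154 ≤ 274 N, so it stays put; friction = 154 N.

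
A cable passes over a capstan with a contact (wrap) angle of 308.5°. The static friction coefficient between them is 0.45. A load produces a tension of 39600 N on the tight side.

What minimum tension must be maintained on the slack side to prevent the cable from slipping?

Capstan equation at impending slip: T_tight/T_slack = e^{μβ}.
β = 308.5° = 5.384 rad; e^{μβ} = e^{0.45×5.384} = 11.28.
T_slack = T_tight / e^{μβ} = 39600 / 11.28 = 3510 N.

T_min ≈ 3510 N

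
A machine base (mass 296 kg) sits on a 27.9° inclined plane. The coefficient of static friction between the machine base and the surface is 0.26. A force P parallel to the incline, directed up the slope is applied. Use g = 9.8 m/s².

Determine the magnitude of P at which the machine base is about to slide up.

P ≈ 2020 N

At impending motion up the slope, friction acts down-slope at its limit: f = μ_s N.
P is parallel to the surface, so N = m g cos θ = 2560 N.
Along the incline: P = m g sin θ + μ_s N = 1360 + 0.26×2560 = 2020 N.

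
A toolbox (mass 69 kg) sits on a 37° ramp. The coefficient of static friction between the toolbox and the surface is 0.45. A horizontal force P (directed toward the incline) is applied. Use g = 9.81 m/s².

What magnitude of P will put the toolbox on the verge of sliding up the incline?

P ≈ 1230 N

At impending motion up the slope, friction acts down-slope at its limit: f = μ_s N.
Perpendicular to the incline: N = m g cos θ + P sin θ.
Along the incline: P cos θ = m g sin θ + μ_s N = m g sin θ + μ_s (m g cos θ + P sin θ).
Solving, P (cos θ − μ_s sin θ) = m g (sin θ + μ_s cos θ), so P = 69×9.81×(sin 37° + 0.45 cos 37°)/(cos 37° − 0.45 sin 37°) = 677×0.9612/0.5278 = 1230 N.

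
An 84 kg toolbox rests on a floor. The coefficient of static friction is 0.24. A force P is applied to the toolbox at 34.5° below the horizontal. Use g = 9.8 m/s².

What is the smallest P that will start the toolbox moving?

N = m g + P sin α (the push presses the toolbox into the floor).
At impending slip, P cos α = μ_s N = μ_s (m g + P sin α).
Solving: P (cos α − μ_s sin α) = μ_s m g → P = 0.24×823/(cos 34.5° − 0.24 sin 34.5°) = 198/0.6882 = 287 N.

P ≈ 287 N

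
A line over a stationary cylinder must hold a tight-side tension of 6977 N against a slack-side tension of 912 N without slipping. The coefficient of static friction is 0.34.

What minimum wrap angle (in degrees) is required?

β_min ≈ 343°

T₂/T₁ = e^{μβ} → β = ln(T₂/T₁)/μ.
β = ln(6977/912)/0.34 = 2.035/0.34 = 5.985 rad.
In degrees: β = 5.985 × 180/π = 343°.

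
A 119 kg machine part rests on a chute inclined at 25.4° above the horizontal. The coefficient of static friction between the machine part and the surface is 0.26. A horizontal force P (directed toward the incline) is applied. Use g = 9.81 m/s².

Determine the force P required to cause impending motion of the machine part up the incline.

At impending motion up the slope, friction acts down-slope at its limit: f = μ_s N.
Perpendicular to the incline: N = m g cos θ + P sin θ.
Along the incline: P cos θ = m g sin θ + μ_s N = m g sin θ + μ_s (m g cos θ + P sin θ).
Solving, P (cos θ − μ_s sin θ) = m g (sin θ + μ_s cos θ), so P = 119×9.81×(sin 25.4° + 0.26 cos 25.4°)/(cos 25.4° − 0.26 sin 25.4°) = 1170×0.6638/0.7918 = 979 N.

P ≈ 979 N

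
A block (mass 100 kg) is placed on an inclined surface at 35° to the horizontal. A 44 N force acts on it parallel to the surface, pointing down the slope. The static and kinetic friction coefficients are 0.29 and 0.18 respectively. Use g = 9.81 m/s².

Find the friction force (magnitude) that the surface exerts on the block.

f ≈ 145 N (up the incline)

Normal force: N = m g cos θ = 100 × 9.81 × cos 35° = 803.6 N.
The friction needed for equilibrium is m g sin θ + P = 562.7 + 44 = 606.7 N, measured positive up-slope.
Static friction can supply at most μ_s N = 233 N.
Since |606.7| > 233 N, static friction cannot hold it; the block slides down the incline and kinetic friction applies: f = μ_k N = 0.18 × 803.6 = 145 N.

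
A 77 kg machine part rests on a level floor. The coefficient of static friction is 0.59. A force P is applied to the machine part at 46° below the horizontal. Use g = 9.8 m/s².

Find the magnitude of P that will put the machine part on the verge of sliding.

N = m g + P sin α (the push presses the machine part into the level floor).
At impending slip, P cos α = μ_s N = μ_s (m g + P sin α).
Solving: P (cos α − μ_s sin α) = μ_s m g → P = 0.59×755/(cos 46° − 0.59 sin 46°) = 445/0.2702 = 1650 N.

P ≈ 1650 N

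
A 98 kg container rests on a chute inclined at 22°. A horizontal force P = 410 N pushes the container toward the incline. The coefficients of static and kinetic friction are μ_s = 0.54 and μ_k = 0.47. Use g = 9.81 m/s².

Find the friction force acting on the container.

f ≈ 20 N (down the incline)

Normal direction: N = m g cos θ + P sin θ = 1045 N.
Parallel to the incline: P cos θ − m g sin θ = 380.1 − 360.1 = 20.01 N; the friction needed to balance this is 20.01 N acting down the slope.
Maximum static friction: μ_s N = 0.54 × 1045 = 564.3 N.
Since 20.01 N is within the 564.3 N limit, the container stays put and friction is exactly 20 N.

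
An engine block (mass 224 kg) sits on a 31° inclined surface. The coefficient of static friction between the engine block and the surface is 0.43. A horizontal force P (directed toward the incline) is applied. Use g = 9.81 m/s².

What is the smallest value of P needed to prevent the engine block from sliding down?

The engine block tends to slide down (tan θ > μ_s), so at the point of impending slip friction acts up-slope at its limit: f = μ_s N.
Perpendicular to the incline: N = m g cos θ + P sin θ.
Along the incline: P cos θ + μ_s N = m g sin θ, i.e. P cos θ + μ_s (m g cos θ + P sin θ) = m g sin θ.
Solving, P (cos θ + μ_s sin θ) = m g (sin θ − μ_s cos θ), so P = 2200×0.1465/1.079 = 298 N.

P_min ≈ 298 N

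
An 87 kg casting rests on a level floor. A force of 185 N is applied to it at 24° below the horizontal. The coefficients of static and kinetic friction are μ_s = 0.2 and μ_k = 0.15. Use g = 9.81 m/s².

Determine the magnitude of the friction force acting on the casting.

f ≈ 169 N

Vertical equilibrium gives N = m g + P sin α = 928.7 N.
The horizontal driving force is P cos α = 169 N, so equilibrium needs friction f = 169 N.
μ_s N = 0.2 × 928.7 = 185.7 N.
Since 169 N does not exceed the limit, the casting stays at rest and f = 169 N.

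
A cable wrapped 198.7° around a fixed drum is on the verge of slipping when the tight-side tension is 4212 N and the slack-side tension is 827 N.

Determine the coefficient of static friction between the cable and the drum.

T₂/T₁ = e^{μβ} → μ = ln(T₂/T₁)/β.
β = 198.7° = 3.468 rad.
μ = ln(4212/827)/3.468 = ln(5.093)/3.468 = 0.469.

μ ≈ 0.469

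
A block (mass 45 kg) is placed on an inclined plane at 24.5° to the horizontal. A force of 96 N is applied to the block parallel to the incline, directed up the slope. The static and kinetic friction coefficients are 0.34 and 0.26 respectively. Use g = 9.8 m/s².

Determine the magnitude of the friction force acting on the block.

Normal force: N = m g cos θ = 45 × 9.8 × cos 24.5° = 401.3 N.
Parallel to the incline, ΣF = 0 gives f = m g sin θ − P = 182.9 − 96 = 86.88 N (up-slope positive).
Static friction can supply at most μ_s N = 136.4 N.
Since |86.88| ≤ 136.4 N, static friction is sufficient; f equals the required value, not μ_s N.

f ≈ 86.9 N (up the incline)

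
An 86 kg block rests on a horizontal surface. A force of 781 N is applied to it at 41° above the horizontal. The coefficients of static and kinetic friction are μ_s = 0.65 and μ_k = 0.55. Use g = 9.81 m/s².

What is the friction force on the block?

f ≈ 182 N

N = m g − P sin α = 843.7 − 781×sin 41° = 331.3 N.
The horizontal driving force is P cos α = 589.4 N, so equilibrium needs friction f = 589.4 N.
μ_s N = 0.65 × 331.3 = 215.3 N.
589.4 > 215.3 N → the block slides; f = μ_k N = 0.55×331.3 = 182 N.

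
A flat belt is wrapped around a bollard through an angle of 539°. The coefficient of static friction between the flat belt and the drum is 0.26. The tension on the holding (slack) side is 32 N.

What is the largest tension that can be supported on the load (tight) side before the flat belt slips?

At impending slip the capstan equation gives T₂/T₁ = e^{μβ} with β in radians.
β = 539° × π/180 = 9.407 rad.
e^{μβ} = e^{0.26×9.407} = 11.54.
T₂ = T₁ · e^{μβ} = 32 × 11.54 = 369 N.

T_max ≈ 369 N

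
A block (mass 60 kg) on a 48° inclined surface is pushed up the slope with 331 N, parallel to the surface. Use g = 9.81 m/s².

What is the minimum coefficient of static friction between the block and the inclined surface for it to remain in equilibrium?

N = m g cos θ = 393.9 N.
Friction must make up the shortfall along the incline: f = m g sin θ − P = 437.4 − 331 = 106.4 N.
At the threshold f = μ_s N, so μ_s,min = 106.4/393.9 = 0.27.

μ_s,min ≈ 0.27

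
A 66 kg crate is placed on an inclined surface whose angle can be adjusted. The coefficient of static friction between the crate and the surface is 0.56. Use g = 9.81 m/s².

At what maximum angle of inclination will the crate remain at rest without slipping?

At the slip threshold, m g sin θ = μ_s · m g cos θ, so tan θ = μ_s.
θ_max = arctan(0.56) = 29.2°.

θ_max ≈ 29.2°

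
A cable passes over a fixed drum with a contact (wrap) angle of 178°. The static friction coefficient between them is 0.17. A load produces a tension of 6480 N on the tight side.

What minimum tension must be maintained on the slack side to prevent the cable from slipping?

Capstan equation at impending slip: T_tight/T_slack = e^{μβ}.
β = 178° = 3.107 rad; e^{μβ} = e^{0.17×3.107} = 1.696.
T_slack = T_tight / e^{μβ} = 6480 / 1.696 = 3820 N.

T_min ≈ 3820 N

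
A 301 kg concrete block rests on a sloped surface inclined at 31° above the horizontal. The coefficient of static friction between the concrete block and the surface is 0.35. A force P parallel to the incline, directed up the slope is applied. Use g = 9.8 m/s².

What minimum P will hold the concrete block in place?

The concrete block tends to slide down (tan θ > μ_s), so at the point of impending slip friction acts up-slope at its limit: f = μ_s N.
P is parallel to the surface, so N = m g cos θ = 2530 N.
Along the incline: P + μ_s N = m g sin θ, so P = 1520 − 0.35×2530 = 634 N.

P_min ≈ 634 N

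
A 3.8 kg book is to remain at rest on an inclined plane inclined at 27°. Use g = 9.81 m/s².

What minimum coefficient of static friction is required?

At the slip threshold m g sin θ = μ_s m g cos θ, so μ_s,min = tan θ.
μ_s,min = tan 27° = 0.51.

μ_s,min ≈ 0.51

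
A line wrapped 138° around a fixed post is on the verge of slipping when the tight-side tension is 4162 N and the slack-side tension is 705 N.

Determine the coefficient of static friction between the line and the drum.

T₂/T₁ = e^{μβ} → μ = ln(T₂/T₁)/β.
β = 138° = 2.409 rad.
μ = ln(4162/705)/2.409 = ln(5.904)/2.409 = 0.737.

μ ≈ 0.737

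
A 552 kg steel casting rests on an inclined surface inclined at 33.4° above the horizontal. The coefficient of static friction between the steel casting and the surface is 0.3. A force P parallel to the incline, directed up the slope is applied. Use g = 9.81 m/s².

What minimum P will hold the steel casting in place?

P_min ≈ 1620 N

The steel casting tends to slide down (tan θ > μ_s), so at the point of impending slip friction acts up-slope at its limit: f = μ_s N.
P is parallel to the surface, so N = m g cos θ = 4520 N.
Along the incline: P + μ_s N = m g sin θ, so P = 2980 − 0.3×4520 = 1620 N.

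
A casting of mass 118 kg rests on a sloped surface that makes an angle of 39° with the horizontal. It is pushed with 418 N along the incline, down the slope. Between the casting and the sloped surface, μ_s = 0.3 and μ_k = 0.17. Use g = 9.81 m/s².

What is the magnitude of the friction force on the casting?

f ≈ 153 N (up the incline)

The normal reaction is N = m g cos θ = 899.6 N.
The friction needed for equilibrium is m g sin θ + P = 728.5 + 418 = 1146 N, measured positive up-slope.
Maximum static friction available: μ_s N = 0.3 × 899.6 = 269.9 N.
|1146| exceeds 269.9 N, so the casting slips down-slope; friction is kinetic, f = μ_k N = 0.17×899.6 = 153 N.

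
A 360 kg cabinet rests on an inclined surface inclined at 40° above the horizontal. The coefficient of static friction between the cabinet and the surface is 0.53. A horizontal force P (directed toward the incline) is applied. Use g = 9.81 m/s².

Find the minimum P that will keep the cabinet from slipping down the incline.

P_min ≈ 756 N

The cabinet tends to slide down (tan θ > μ_s), so at the point of impending slip friction acts up-slope at its limit: f = μ_s N.
Perpendicular to the incline: N = m g cos θ + P sin θ.
Along the incline: P cos θ + μ_s N = m g sin θ, i.e. P cos θ + μ_s (m g cos θ + P sin θ) = m g sin θ.
Solving, P (cos θ + μ_s sin θ) = m g (sin θ − μ_s cos θ), so P = 3530×0.2368/1.107 = 756 N.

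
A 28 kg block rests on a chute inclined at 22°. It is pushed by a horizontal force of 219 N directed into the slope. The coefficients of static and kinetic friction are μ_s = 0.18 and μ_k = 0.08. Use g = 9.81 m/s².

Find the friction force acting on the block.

f ≈ 26.9 N (down the incline)

The horizontal push has a component P sin θ into the surface, so N = m g cos θ + P sin θ = 254.7 + 82.04 = 336.7 N.
Along the incline, the net driving force (taking up-slope positive) is P cos θ − m g sin θ = 203.1 − 102.9 = 100.2 N, so equilibrium requires friction f = -100.2 N (down-slope).
The limit of static friction is μ_s N = 60.61 N.
|f_req| = 100.2 > 60.61 N → the block slides up the incline; f = μ_k N = 0.08 × 336.7 = 26.9 N.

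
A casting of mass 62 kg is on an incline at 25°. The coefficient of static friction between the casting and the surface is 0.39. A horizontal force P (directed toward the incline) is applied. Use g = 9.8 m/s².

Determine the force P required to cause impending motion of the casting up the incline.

At impending motion up the slope, friction acts down-slope at its limit: f = μ_s N.
Perpendicular to the incline: N = m g cos θ + P sin θ.
Along the incline: P cos θ = m g sin θ + μ_s N = m g sin θ + μ_s (m g cos θ + P sin θ).
Solving, P (cos θ − μ_s sin θ) = m g (sin θ + μ_s cos θ), so P = 62×9.8×(sin 25° + 0.39 cos 25°)/(cos 25° − 0.39 sin 25°) = 608×0.7761/0.7415 = 636 N.

P ≈ 636 N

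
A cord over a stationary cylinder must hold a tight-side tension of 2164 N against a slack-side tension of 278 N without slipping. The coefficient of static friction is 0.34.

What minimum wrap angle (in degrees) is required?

β_min ≈ 346°

T₂/T₁ = e^{μβ} → β = ln(T₂/T₁)/μ.
β = ln(2164/278)/0.34 = 2.052/0.34 = 6.036 rad.
In degrees: β = 6.036 × 180/π = 346°.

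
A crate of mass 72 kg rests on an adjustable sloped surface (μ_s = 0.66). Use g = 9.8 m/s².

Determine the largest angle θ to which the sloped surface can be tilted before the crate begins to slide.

θ_max ≈ 33.4°

At the slip threshold, m g sin θ = μ_s · m g cos θ, so tan θ = μ_s.
θ_max = arctan(0.66) = 33.4°.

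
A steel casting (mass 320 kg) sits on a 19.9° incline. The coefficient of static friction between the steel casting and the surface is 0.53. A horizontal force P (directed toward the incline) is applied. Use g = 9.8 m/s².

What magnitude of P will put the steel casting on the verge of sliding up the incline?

P ≈ 3460 N

At impending motion up the slope, friction acts down-slope at its limit: f = μ_s N.
Perpendicular to the incline: N = m g cos θ + P sin θ.
Along the incline: P cos θ = m g sin θ + μ_s N = m g sin θ + μ_s (m g cos θ + P sin θ).
Solving, P (cos θ − μ_s sin θ) = m g (sin θ + μ_s cos θ), so P = 320×9.8×(sin 19.9° + 0.53 cos 19.9°)/(cos 19.9° − 0.53 sin 19.9°) = 3140×0.8387/0.7599 = 3460 N.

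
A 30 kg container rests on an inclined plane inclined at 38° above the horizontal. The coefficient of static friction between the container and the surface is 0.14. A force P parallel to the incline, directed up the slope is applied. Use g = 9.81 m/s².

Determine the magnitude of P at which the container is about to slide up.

At impending motion up the slope, friction acts down-slope at its limit: f = μ_s N.
P is parallel to the surface, so N = m g cos θ = 232 N.
Along the incline: P = m g sin θ + μ_s N = 181 + 0.14×232 = 214 N.

P ≈ 214 N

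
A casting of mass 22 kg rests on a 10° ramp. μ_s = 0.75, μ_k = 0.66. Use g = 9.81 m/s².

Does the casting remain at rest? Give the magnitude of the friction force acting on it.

f ≈ 37.5 N

N = m g cos θ = 213 N.
Down-slope weight component: m g sin θ = 37.5 N.
μ_s N = 159 N.
37.5 ≤ 159 N, so it stays put; friction = 37.5 N.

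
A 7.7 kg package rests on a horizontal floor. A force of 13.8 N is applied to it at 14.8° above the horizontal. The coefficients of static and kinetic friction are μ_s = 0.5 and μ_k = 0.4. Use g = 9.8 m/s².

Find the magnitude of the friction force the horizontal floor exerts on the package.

Vertical equilibrium gives N = m g − P sin α = 71.93 N.
Horizontally, friction must balance P cos α = 13.34 N.
μ_s N = 0.5 × 71.93 = 35.97 N.
13.34 ≤ 35.97 N → static; friction equals the required 13.3 N.

f ≈ 13.3 N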